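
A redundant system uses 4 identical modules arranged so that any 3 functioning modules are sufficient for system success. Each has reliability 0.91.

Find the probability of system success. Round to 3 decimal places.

0.957

R = Σ_{i=3}^{4} C(4,i) p^i (1−p)^{4−i} with p = 0.91
C(4,3)·0.91^3·0.09^1 = 0.27129
C(4,4)·0.91^4·0.09^0 = 0.68575
Sum = 0.957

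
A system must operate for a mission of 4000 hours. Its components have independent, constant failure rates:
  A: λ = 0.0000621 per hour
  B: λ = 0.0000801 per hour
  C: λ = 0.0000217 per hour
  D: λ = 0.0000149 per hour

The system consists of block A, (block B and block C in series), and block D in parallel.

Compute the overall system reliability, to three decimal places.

0.996

R(A) = exp(−0.0000621 × 4000) = 0.78005
R(B) = exp(−0.0000801 × 4000) = 0.72586
R(C) = exp(−0.0000217 × 4000) = 0.91686
R(D) = exp(−0.0000149 × 4000) = 0.94214
Series (B and C): 0.72586 × 0.91686 = 0.66551
Parallel (A, [0.66551], and D): 1 − (1 − 0.78005)(1 − 0.66551)(1 − 0.94214) = 0.996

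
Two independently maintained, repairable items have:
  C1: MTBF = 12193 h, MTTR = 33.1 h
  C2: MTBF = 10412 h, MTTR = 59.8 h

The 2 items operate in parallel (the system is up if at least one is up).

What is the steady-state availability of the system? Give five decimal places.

0.99998

A(C1) = MTBF/(MTBF+MTTR) = 12193/(12193+33.1) = 0.997293
A(C2) = MTBF/(MTBF+MTTR) = 10412/(10412+59.8) = 0.994289
Parallel availability: 1 − (1 − 0.997293)(1 − 0.994289) = 0.99998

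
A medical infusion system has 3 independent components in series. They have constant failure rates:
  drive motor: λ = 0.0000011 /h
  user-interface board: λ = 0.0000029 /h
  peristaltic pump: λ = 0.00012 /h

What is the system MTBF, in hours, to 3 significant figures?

8060

Series of exponential components: λ_sys = Σ λ_i
λ_sys = 0.0000011 + 0.0000029 + 0.00012 = 1.2400e-04 /h
MTBF = 1 / λ_sys = 8060 h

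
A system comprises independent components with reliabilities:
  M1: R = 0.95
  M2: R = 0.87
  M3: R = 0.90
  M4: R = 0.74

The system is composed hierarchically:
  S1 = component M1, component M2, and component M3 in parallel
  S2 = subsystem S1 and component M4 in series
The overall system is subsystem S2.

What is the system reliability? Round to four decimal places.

0.7395

Parallel (M1, M2, and M3): 1 − (1 − 0.950000)(1 − 0.870000)(1 − 0.900000) = 0.999350
Series ([0.999350] and M4): 0.999350 × 0.740000 = 0.7395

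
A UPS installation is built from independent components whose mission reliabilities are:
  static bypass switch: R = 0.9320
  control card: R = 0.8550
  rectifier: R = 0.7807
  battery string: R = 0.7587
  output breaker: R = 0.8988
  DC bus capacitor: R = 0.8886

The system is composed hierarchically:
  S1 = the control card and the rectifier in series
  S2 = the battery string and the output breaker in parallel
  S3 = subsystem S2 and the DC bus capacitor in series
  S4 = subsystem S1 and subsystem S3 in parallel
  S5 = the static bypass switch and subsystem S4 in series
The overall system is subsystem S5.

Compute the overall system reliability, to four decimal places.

0.8908

Series (control card and rectifier): 0.855000 × 0.780700 = 0.667499
Parallel (battery string and output breaker): 1 − (1 − 0.758700)(1 − 0.898800) = 0.975580
Series ([0.975580] and DC bus capacitor): 0.975580 × 0.888600 = 0.866900
Parallel ([0.667499] and [0.866900]): 1 − (1 − 0.667499)(1 − 0.866900) = 0.955744
Series (static bypass switch and [0.955744]): 0.932000 × 0.955744 = 0.8908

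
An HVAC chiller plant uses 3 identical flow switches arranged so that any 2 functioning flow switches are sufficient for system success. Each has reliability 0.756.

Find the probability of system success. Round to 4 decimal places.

0.8504

R = Σ_{i=2}^{3} C(3,i) p^i (1−p)^{3−i} with p = 0.756
C(3,2)·0.756^2·0.244^1 = 0.418364
C(3,3)·0.756^3·0.244^0 = 0.432081
Sum = 0.8504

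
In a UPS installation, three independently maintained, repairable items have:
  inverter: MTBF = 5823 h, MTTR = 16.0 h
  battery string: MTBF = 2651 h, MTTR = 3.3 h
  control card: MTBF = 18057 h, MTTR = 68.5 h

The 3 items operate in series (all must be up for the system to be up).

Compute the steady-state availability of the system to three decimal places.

0.992

A(inverter) = MTBF/(MTBF+MTTR) = 5823/(5823+16.0) = 0.997260
A(battery string) = MTBF/(MTBF+MTTR) = 2651/(2651+3.3) = 0.998757
A(control card) = MTBF/(MTBF+MTTR) = 18057/(18057+68.5) = 0.996221
Series availability: 0.997260 × 0.998757 × 0.996221 = 0.992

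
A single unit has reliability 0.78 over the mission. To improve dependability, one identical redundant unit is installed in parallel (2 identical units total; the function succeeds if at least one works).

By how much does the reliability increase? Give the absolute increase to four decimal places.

R_before = 0.78
R_after = 1 − (1 − 0.78)^2 = 0.9516
ΔR = 0.9516 − 0.78 = 0.1716

0.1716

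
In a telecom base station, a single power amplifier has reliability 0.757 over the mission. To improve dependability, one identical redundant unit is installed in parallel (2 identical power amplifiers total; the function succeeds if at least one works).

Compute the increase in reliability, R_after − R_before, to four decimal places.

R_before = 0.757
R_after = 1 − (1 − 0.757)^2 = 0.9410
ΔR = 0.9410 − 0.757 = 0.1840

0.1840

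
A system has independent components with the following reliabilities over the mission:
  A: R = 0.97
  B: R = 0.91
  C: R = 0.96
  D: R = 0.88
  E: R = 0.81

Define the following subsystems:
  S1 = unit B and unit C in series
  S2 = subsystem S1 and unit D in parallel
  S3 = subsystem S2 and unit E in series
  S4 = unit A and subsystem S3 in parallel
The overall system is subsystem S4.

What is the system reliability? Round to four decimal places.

Series (B and C): 0.910000 × 0.960000 = 0.873600
Parallel ([0.873600] and D): 1 − (1 − 0.873600)(1 − 0.880000) = 0.984832
Series ([0.984832] and E): 0.984832 × 0.810000 = 0.797714
Parallel (A and [0.797714]): 1 − (1 − 0.970000)(1 − 0.797714) = 0.9939

0.9939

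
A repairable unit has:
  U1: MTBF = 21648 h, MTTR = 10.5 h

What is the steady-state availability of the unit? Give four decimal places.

0.9995

A(U1) = MTBF/(MTBF+MTTR) = 21648/(21648+10.5) = 0.9995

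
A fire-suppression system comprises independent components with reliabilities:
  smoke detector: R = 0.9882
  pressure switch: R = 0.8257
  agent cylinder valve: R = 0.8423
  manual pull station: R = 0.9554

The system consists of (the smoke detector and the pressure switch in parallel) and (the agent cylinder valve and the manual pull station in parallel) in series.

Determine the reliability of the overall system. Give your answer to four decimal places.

0.9909

Parallel (smoke detector and pressure switch): 1 − (1 − 0.988200)(1 − 0.825700) = 0.997943
Parallel (agent cylinder valve and manual pull station): 1 − (1 − 0.842300)(1 − 0.955400) = 0.992967
Series ([0.997943] and [0.992967]): 0.997943 × 0.992967 = 0.9909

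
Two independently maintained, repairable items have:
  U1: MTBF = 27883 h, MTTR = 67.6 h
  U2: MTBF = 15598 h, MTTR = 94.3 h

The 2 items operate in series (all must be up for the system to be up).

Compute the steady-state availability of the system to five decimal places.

A(U1) = MTBF/(MTBF+MTTR) = 27883/(27883+67.6) = 0.997581
A(U2) = MTBF/(MTBF+MTTR) = 15598/(15598+94.3) = 0.993991
Series availability: 0.997581 × 0.993991 = 0.99159

0.99159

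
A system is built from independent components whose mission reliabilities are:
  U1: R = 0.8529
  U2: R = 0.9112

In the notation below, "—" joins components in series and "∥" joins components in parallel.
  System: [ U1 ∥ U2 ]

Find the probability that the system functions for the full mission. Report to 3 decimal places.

Parallel (U1 and U2): 1 − (1 − 0.85290)(1 − 0.91120) = 0.987

0.987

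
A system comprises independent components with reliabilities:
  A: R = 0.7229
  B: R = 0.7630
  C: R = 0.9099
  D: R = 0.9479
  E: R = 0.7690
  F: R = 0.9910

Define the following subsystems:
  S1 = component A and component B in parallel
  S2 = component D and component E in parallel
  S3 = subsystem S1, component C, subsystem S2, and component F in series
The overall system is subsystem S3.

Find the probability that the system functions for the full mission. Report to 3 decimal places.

0.832

Parallel (A and B): 1 − (1 − 0.72290)(1 − 0.76300) = 0.93433
Parallel (D and E): 1 − (1 − 0.94790)(1 − 0.76900) = 0.98796
Series ([0.93433], C, [0.98796], and F): 0.93433 × 0.90990 × 0.98796 × 0.99100 = 0.832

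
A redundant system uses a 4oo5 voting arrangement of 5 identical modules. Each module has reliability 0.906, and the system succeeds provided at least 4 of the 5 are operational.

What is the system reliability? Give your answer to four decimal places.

0.9271

R = Σ_{i=4}^{5} C(5,i) p^i (1−p)^{5−i} with p = 0.906
C(5,4)·0.906^4·0.094^1 = 0.316673
C(5,5)·0.906^5·0.094^0 = 0.610437
Sum = 0.9271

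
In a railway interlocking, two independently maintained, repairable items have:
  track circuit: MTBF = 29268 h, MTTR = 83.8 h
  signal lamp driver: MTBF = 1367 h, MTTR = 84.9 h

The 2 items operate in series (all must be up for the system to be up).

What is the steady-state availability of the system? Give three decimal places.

0.939

A(track circuit) = MTBF/(MTBF+MTTR) = 29268/(29268+83.8) = 0.997145
A(signal lamp driver) = MTBF/(MTBF+MTTR) = 1367/(1367+84.9) = 0.941525
Series availability: 0.997145 × 0.941525 = 0.939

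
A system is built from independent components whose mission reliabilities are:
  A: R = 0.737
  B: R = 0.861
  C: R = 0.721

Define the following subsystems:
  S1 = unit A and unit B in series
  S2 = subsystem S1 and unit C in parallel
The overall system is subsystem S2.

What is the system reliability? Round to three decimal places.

Series (A and B): 0.73700 × 0.86100 = 0.63456
Parallel ([0.63456] and C): 1 − (1 − 0.63456)(1 − 0.72100) = 0.898

0.898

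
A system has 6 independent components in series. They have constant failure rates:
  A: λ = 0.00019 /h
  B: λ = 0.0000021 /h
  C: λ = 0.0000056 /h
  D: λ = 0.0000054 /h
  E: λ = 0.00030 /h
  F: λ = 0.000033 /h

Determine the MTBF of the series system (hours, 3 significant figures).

1870

Series of exponential components: λ_sys = Σ λ_i
λ_sys = 0.00019 + 0.0000021 + 0.0000056 + 0.0000054 + 0.00030 + 0.000033 = 5.3610e-04 /h
MTBF = 1 / λ_sys = 1870 h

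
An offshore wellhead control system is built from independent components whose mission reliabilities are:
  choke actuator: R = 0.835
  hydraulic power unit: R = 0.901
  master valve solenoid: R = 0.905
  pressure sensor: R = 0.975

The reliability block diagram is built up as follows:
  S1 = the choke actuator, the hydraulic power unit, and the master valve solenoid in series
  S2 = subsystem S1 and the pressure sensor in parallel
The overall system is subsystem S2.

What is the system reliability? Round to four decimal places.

Series (choke actuator, hydraulic power unit, and master valve solenoid): 0.835000 × 0.901000 × 0.905000 = 0.680863
Parallel ([0.680863] and pressure sensor): 1 − (1 − 0.680863)(1 − 0.975000) = 0.9920

0.9920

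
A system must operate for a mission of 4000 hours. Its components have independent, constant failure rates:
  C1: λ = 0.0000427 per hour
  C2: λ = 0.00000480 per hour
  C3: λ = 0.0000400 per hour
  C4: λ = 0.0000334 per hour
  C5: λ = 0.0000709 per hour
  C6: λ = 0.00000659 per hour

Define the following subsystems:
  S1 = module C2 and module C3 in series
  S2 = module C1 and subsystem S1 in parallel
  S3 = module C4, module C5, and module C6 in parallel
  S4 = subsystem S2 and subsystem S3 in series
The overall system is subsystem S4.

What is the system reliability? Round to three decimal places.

R(C1) = exp(−0.0000427 × 4000) = 0.84299
R(C2) = exp(−0.00000480 × 4000) = 0.98098
R(C3) = exp(−0.0000400 × 4000) = 0.85214
R(C4) = exp(−0.0000334 × 4000) = 0.87494
R(C5) = exp(−0.0000709 × 4000) = 0.75307
R(C6) = exp(−0.00000659 × 4000) = 0.97398
Series (C2 and C3): 0.98098 × 0.85214 = 0.83593
Parallel (C1 and [0.83593]): 1 − (1 − 0.84299)(1 − 0.83593) = 0.97424
Parallel (C4, C5, and C6): 1 − (1 − 0.87494)(1 − 0.75307)(1 − 0.97398) = 0.99920
Series ([0.97424] and [0.99920]): 0.97424 × 0.99920 = 0.973

0.973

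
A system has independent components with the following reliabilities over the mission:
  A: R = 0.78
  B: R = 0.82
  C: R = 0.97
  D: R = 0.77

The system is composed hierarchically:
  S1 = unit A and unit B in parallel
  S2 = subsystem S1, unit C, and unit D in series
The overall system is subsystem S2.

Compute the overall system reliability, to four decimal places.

0.7173

Parallel (A and B): 1 − (1 − 0.780000)(1 − 0.820000) = 0.960400
Series ([0.960400], C, and D): 0.960400 × 0.970000 × 0.770000 = 0.7173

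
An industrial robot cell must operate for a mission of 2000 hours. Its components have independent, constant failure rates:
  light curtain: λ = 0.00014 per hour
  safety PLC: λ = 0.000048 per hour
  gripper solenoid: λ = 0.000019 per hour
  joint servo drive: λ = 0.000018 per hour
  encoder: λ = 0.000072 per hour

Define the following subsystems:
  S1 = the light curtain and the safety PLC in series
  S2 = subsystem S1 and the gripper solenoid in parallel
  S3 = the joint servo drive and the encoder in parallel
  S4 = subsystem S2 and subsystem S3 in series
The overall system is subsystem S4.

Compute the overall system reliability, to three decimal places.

R(light curtain) = exp(−0.00014 × 2000) = 0.75578
R(safety PLC) = exp(−0.000048 × 2000) = 0.90846
R(gripper solenoid) = exp(−0.000019 × 2000) = 0.96271
R(joint servo drive) = exp(−0.000018 × 2000) = 0.96464
R(encoder) = exp(−0.000072 × 2000) = 0.86589
Series (light curtain and safety PLC): 0.75578 × 0.90846 = 0.68660
Parallel ([0.68660] and gripper solenoid): 1 − (1 − 0.68660)(1 − 0.96271) = 0.98831
Parallel (joint servo drive and encoder): 1 − (1 − 0.96464)(1 − 0.86589) = 0.99526
Series ([0.98831] and [0.99526]): 0.98831 × 0.99526 = 0.984

0.984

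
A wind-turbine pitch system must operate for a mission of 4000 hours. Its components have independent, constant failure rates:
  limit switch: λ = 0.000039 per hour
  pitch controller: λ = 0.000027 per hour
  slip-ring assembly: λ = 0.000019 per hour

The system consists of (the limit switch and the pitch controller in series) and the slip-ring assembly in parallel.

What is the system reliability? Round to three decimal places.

0.983

R(limit switch) = exp(−0.000039 × 4000) = 0.85556
R(pitch controller) = exp(−0.000027 × 4000) = 0.89763
R(slip-ring assembly) = exp(−0.000019 × 4000) = 0.92682
Series (limit switch and pitch controller): 0.85556 × 0.89763 = 0.76798
Parallel ([0.76798] and slip-ring assembly): 1 − (1 − 0.76798)(1 − 0.92682) = 0.983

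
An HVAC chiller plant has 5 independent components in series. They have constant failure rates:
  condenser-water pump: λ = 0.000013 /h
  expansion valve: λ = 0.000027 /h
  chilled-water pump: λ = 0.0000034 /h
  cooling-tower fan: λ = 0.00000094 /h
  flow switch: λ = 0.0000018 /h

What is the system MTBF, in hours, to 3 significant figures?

Series of exponential components: λ_sys = Σ λ_i
λ_sys = 0.000013 + 0.000027 + 0.0000034 + 0.00000094 + 0.0000018 = 4.6140e-05 /h
MTBF = 1 / λ_sys = 21700 h

21700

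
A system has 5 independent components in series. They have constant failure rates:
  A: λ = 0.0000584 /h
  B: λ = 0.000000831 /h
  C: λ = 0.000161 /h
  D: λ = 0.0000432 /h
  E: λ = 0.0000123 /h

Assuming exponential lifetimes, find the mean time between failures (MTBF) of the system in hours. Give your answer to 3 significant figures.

3630

Series of exponential components: λ_sys = Σ λ_i
λ_sys = 0.0000584 + 0.000000831 + 0.000161 + 0.0000432 + 0.0000123 = 2.7573e-04 /h
MTBF = 1 / λ_sys = 3630 h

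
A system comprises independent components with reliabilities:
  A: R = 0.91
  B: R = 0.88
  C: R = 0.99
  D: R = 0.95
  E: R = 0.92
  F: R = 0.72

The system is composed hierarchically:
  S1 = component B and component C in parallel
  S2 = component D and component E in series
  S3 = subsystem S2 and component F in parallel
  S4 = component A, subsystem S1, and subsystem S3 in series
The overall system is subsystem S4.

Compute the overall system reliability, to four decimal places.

Parallel (B and C): 1 − (1 − 0.880000)(1 − 0.990000) = 0.998800
Series (D and E): 0.950000 × 0.920000 = 0.874000
Parallel ([0.874000] and F): 1 − (1 − 0.874000)(1 − 0.720000) = 0.964720
Series (A, [0.998800], and [0.964720]): 0.910000 × 0.998800 × 0.964720 = 0.8768

0.8768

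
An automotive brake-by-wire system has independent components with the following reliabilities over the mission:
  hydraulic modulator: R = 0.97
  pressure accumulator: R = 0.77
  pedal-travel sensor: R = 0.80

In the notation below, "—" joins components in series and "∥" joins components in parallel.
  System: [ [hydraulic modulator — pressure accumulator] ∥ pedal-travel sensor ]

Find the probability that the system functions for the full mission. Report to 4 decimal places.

Series (hydraulic modulator and pressure accumulator): 0.970000 × 0.770000 = 0.746900
Parallel ([0.746900] and pedal-travel sensor): 1 − (1 − 0.746900)(1 − 0.800000) = 0.9494

0.9494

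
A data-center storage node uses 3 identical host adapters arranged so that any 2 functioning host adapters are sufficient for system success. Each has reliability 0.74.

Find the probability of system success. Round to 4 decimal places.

0.8324

R = Σ_{i=2}^{3} C(3,i) p^i (1−p)^{3−i} with p = 0.74
C(3,2)·0.74^2·0.26^1 = 0.427128
C(3,3)·0.74^3·0.26^0 = 0.405224
Sum = 0.8324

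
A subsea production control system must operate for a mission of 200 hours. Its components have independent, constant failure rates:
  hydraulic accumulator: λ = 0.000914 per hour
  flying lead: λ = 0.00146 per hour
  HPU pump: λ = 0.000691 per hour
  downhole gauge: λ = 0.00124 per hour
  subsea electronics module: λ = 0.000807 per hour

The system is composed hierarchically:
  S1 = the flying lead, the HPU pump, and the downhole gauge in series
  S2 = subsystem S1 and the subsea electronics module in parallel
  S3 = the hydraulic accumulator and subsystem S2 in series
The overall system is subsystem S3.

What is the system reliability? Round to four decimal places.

0.7718

R(hydraulic accumulator) = exp(−0.000914 × 200) = 0.832935
R(flying lead) = exp(−0.00146 × 200) = 0.746769
R(HPU pump) = exp(−0.000691 × 200) = 0.870924
R(downhole gauge) = exp(−0.00124 × 200) = 0.780360
R(subsea electronics module) = exp(−0.000807 × 200) = 0.850952
Series (flying lead, HPU pump, and downhole gauge): 0.746769 × 0.870924 × 0.780360 = 0.507530
Parallel ([0.507530] and subsea electronics module): 1 − (1 − 0.507530)(1 − 0.850952) = 0.926598
Series (hydraulic accumulator and [0.926598]): 0.832935 × 0.926598 = 0.7718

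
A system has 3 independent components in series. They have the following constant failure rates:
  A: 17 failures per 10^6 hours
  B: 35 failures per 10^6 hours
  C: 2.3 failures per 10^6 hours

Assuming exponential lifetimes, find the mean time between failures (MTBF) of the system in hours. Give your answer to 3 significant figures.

18400

Series of exponential components: λ_sys = Σ λ_i
λ_sys = 0.000017 + 0.000035 + 0.0000023 = 5.4300e-05 /h
MTBF = 1 / λ_sys = 18400 h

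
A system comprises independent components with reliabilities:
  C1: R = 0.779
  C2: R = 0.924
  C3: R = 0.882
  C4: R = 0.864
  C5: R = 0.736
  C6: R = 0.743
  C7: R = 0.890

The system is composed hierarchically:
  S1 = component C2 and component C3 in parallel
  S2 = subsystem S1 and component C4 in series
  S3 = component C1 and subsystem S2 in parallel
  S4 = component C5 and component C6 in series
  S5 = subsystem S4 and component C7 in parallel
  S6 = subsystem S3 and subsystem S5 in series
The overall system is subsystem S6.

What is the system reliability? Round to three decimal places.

Parallel (C2 and C3): 1 − (1 − 0.92400)(1 − 0.88200) = 0.99103
Series ([0.99103] and C4): 0.99103 × 0.86400 = 0.85625
Parallel (C1 and [0.85625]): 1 − (1 − 0.77900)(1 − 0.85625) = 0.96823
Series (C5 and C6): 0.73600 × 0.74300 = 0.54685
Parallel ([0.54685] and C7): 1 − (1 − 0.54685)(1 − 0.89000) = 0.95015
Series ([0.96823] and [0.95015]): 0.96823 × 0.95015 = 0.920

0.920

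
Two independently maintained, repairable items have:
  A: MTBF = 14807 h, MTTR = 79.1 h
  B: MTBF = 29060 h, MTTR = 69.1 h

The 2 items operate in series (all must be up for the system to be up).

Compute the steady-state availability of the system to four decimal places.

A(A) = MTBF/(MTBF+MTTR) = 14807/(14807+79.1) = 0.994686
A(B) = MTBF/(MTBF+MTTR) = 29060/(29060+69.1) = 0.997628
Series availability: 0.994686 × 0.997628 = 0.9923

0.9923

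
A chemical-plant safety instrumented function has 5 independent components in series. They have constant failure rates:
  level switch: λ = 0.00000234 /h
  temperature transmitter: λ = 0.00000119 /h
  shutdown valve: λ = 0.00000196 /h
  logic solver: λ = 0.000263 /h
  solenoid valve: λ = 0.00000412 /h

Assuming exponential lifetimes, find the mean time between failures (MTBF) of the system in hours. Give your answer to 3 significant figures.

Series of exponential components: λ_sys = Σ λ_i
λ_sys = 0.00000234 + 0.00000119 + 0.00000196 + 0.000263 + 0.00000412 = 2.7261e-04 /h
MTBF = 1 / λ_sys = 3670 h

3670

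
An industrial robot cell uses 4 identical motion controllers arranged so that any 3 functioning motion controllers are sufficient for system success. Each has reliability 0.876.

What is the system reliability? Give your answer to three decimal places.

R = Σ_{i=3}^{4} C(4,i) p^i (1−p)^{4−i} with p = 0.876
C(4,3)·0.876^3·0.124^1 = 0.33342
C(4,4)·0.876^4·0.124^0 = 0.58887
Sum = 0.922

0.922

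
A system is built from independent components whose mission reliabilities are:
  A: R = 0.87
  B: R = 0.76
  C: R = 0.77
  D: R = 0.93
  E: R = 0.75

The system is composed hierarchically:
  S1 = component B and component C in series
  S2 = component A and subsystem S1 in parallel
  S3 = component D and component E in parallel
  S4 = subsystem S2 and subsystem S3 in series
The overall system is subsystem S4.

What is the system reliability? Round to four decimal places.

0.9295

Series (B and C): 0.760000 × 0.770000 = 0.585200
Parallel (A and [0.585200]): 1 − (1 − 0.870000)(1 − 0.585200) = 0.946076
Parallel (D and E): 1 − (1 − 0.930000)(1 − 0.750000) = 0.982500
Series ([0.946076] and [0.982500]): 0.946076 × 0.982500 = 0.9295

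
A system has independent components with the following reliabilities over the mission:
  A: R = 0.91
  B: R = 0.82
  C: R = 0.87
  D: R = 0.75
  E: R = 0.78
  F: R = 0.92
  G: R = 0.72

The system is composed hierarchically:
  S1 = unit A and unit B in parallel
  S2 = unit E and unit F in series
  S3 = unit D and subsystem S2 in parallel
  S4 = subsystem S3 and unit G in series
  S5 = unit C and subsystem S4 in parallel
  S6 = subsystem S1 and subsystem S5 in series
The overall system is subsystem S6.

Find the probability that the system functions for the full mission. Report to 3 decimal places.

Parallel (A and B): 1 − (1 − 0.91000)(1 − 0.82000) = 0.98380
Series (E and F): 0.78000 × 0.92000 = 0.71760
Parallel (D and [0.71760]): 1 − (1 − 0.75000)(1 − 0.71760) = 0.92940
Series ([0.92940] and G): 0.92940 × 0.72000 = 0.66917
Parallel (C and [0.66917]): 1 − (1 − 0.87000)(1 − 0.66917) = 0.95699
Series ([0.98380] and [0.95699]): 0.98380 × 0.95699 = 0.941

0.941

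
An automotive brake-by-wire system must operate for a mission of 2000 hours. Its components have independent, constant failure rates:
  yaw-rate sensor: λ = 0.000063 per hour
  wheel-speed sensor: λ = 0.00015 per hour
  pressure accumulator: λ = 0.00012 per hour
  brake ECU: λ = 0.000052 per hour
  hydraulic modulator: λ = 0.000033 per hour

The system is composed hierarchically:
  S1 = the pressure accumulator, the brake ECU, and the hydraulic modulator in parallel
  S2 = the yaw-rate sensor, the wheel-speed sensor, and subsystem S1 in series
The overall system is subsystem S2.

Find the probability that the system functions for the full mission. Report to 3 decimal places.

R(yaw-rate sensor) = exp(−0.000063 × 2000) = 0.88161
R(wheel-speed sensor) = exp(−0.00015 × 2000) = 0.74082
R(pressure accumulator) = exp(−0.00012 × 2000) = 0.78663
R(brake ECU) = exp(−0.000052 × 2000) = 0.90123
R(hydraulic modulator) = exp(−0.000033 × 2000) = 0.93613
Parallel (pressure accumulator, brake ECU, and hydraulic modulator): 1 − (1 − 0.78663)(1 − 0.90123)(1 − 0.93613) = 0.99865
Series (yaw-rate sensor, wheel-speed sensor, and [0.99865]): 0.88161 × 0.74082 × 0.99865 = 0.652

0.652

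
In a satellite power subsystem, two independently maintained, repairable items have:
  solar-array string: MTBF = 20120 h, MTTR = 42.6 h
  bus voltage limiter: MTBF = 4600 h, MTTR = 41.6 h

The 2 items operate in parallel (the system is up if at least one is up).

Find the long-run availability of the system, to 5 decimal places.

A(solar-array string) = MTBF/(MTBF+MTTR) = 20120/(20120+42.6) = 0.997887
A(bus voltage limiter) = MTBF/(MTBF+MTTR) = 4600/(4600+41.6) = 0.991038
Parallel availability: 1 − (1 − 0.997887)(1 − 0.991038) = 0.99998

0.99998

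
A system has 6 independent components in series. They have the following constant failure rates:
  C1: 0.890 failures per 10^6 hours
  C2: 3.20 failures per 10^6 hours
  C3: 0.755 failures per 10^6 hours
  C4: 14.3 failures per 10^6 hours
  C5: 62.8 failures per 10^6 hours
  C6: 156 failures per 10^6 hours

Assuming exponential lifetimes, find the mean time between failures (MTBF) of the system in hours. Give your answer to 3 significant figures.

Series of exponential components: λ_sys = Σ λ_i
λ_sys = 0.000000890 + 0.00000320 + 0.000000755 + 0.0000143 + 0.0000628 + 0.000156 = 2.3794e-04 /h
MTBF = 1 / λ_sys = 4200 h

4200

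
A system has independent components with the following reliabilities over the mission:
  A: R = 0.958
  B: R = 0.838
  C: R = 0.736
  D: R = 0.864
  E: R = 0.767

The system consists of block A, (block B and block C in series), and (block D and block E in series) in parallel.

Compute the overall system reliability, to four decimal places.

Series (B and C): 0.838000 × 0.736000 = 0.616768
Series (D and E): 0.864000 × 0.767000 = 0.662688
Parallel (A, [0.616768], and [0.662688]): 1 − (1 − 0.958000)(1 − 0.616768)(1 − 0.662688) = 0.9946

0.9946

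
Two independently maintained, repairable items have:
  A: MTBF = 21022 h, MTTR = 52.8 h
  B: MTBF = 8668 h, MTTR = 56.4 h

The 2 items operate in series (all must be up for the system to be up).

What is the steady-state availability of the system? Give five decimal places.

A(A) = MTBF/(MTBF+MTTR) = 21022/(21022+52.8) = 0.997495
A(B) = MTBF/(MTBF+MTTR) = 8668/(8668+56.4) = 0.993535
Series availability: 0.997495 × 0.993535 = 0.99105

0.99105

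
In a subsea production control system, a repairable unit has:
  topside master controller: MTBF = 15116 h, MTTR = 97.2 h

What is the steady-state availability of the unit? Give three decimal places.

0.994

A(topside master controller) = MTBF/(MTBF+MTTR) = 15116/(15116+97.2) = 0.994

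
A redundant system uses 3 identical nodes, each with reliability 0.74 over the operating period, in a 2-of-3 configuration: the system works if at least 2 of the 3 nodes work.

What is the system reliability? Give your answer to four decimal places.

R = Σ_{i=2}^{3} C(3,i) p^i (1−p)^{3−i} with p = 0.74
C(3,2)·0.74^2·0.26^1 = 0.427128
C(3,3)·0.74^3·0.26^0 = 0.405224
Sum = 0.8324

0.8324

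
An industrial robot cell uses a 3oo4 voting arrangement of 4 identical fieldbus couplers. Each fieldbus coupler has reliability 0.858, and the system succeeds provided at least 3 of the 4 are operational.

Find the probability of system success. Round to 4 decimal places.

0.9007

R = Σ_{i=3}^{4} C(4,i) p^i (1−p)^{4−i} with p = 0.858
C(4,3)·0.858^3·0.142^1 = 0.358765
C(4,4)·0.858^4·0.142^0 = 0.541937
Sum = 0.9007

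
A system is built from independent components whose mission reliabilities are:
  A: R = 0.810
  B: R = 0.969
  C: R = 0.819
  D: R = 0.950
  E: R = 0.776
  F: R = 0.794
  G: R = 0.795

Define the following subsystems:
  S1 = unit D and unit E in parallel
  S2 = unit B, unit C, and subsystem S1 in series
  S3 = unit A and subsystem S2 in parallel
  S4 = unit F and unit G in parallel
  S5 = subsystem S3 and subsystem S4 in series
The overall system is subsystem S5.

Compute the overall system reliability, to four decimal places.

0.9186

Parallel (D and E): 1 − (1 − 0.950000)(1 − 0.776000) = 0.988800
Series (B, C, and [0.988800]): 0.969000 × 0.819000 × 0.988800 = 0.784723
Parallel (A and [0.784723]): 1 − (1 − 0.810000)(1 − 0.784723) = 0.959097
Parallel (F and G): 1 − (1 − 0.794000)(1 − 0.795000) = 0.957770
Series ([0.959097] and [0.957770]): 0.959097 × 0.957770 = 0.9186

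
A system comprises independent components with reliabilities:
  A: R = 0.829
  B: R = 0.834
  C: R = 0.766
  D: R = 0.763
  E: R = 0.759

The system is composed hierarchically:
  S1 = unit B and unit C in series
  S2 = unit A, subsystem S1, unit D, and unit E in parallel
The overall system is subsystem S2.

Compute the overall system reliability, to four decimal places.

0.9965

Series (B and C): 0.834000 × 0.766000 = 0.638844
Parallel (A, [0.638844], D, and E): 1 − (1 − 0.829000)(1 − 0.638844)(1 − 0.763000)(1 − 0.759000) = 0.9965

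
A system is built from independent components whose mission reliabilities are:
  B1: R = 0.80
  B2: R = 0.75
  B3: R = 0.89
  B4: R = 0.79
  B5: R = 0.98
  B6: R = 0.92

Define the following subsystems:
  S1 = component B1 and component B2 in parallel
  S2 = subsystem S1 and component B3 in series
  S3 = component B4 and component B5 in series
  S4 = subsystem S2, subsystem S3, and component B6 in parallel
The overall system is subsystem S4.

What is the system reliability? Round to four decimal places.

Parallel (B1 and B2): 1 − (1 − 0.800000)(1 − 0.750000) = 0.950000
Series ([0.950000] and B3): 0.950000 × 0.890000 = 0.845500
Series (B4 and B5): 0.790000 × 0.980000 = 0.774200
Parallel ([0.845500], [0.774200], and B6): 1 − (1 − 0.845500)(1 − 0.774200)(1 − 0.920000) = 0.9972

0.9972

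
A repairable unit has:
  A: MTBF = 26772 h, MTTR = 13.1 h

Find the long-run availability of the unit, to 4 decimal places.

0.9995

A(A) = MTBF/(MTBF+MTTR) = 26772/(26772+13.1) = 0.9995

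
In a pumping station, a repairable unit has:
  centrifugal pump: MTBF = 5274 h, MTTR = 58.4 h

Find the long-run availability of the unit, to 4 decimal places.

A(centrifugal pump) = MTBF/(MTBF+MTTR) = 5274/(5274+58.4) = 0.9890

0.9890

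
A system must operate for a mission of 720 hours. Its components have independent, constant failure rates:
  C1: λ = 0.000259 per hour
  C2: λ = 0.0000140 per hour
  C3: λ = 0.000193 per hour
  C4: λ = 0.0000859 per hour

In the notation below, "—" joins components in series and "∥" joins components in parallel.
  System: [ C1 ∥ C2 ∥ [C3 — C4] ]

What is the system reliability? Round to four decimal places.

R(C1) = exp(−0.000259 × 720) = 0.829875
R(C2) = exp(−0.0000140 × 720) = 0.989971
R(C3) = exp(−0.000193 × 720) = 0.870263
R(C4) = exp(−0.0000859 × 720) = 0.940026
Series (C3 and C4): 0.870263 × 0.940026 = 0.818070
Parallel (C1, C2, and [0.818070]): 1 − (1 − 0.829875)(1 − 0.989971)(1 − 0.818070) = 0.9997

0.9997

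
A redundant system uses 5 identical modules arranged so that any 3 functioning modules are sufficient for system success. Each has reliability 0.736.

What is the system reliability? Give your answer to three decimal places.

0.881

R = Σ_{i=3}^{5} C(5,i) p^i (1−p)^{5−i} with p = 0.736
C(5,3)·0.736^3·0.264^2 = 0.27787
C(5,4)·0.736^4·0.264^1 = 0.38733
C(5,5)·0.736^5·0.264^0 = 0.21597
Sum = 0.881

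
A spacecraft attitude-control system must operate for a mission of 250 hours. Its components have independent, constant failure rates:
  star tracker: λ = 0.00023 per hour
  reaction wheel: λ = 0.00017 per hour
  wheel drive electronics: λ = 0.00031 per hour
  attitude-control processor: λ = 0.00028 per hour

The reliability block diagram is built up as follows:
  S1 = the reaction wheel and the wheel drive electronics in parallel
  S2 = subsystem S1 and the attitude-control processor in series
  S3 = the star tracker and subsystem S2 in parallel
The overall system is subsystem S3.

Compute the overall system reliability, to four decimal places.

0.9961

R(star tracker) = exp(−0.00023 × 250) = 0.944122
R(reaction wheel) = exp(−0.00017 × 250) = 0.958390
R(wheel drive electronics) = exp(−0.00031 × 250) = 0.925427
R(attitude-control processor) = exp(−0.00028 × 250) = 0.932394
Parallel (reaction wheel and wheel drive electronics): 1 − (1 − 0.958390)(1 − 0.925427) = 0.996897
Series ([0.996897] and attitude-control processor): 0.996897 × 0.932394 = 0.929501
Parallel (star tracker and [0.929501]): 1 − (1 − 0.944122)(1 − 0.929501) = 0.9961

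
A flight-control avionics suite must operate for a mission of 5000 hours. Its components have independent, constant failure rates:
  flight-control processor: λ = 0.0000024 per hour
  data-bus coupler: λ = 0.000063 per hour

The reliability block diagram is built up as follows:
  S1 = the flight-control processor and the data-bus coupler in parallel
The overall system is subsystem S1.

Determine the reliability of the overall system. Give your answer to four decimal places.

0.9968

R(flight-control processor) = exp(−0.0000024 × 5000) = 0.988072
R(data-bus coupler) = exp(−0.000063 × 5000) = 0.729789
Parallel (flight-control processor and data-bus coupler): 1 − (1 − 0.988072)(1 − 0.729789) = 0.9968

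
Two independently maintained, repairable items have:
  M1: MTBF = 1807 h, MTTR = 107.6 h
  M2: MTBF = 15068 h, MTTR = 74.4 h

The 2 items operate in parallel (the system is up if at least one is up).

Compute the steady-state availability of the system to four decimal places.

A(M1) = MTBF/(MTBF+MTTR) = 1807/(1807+107.6) = 0.943800
A(M2) = MTBF/(MTBF+MTTR) = 15068/(15068+74.4) = 0.995087
Parallel availability: 1 − (1 − 0.943800)(1 − 0.995087) = 0.9997

0.9997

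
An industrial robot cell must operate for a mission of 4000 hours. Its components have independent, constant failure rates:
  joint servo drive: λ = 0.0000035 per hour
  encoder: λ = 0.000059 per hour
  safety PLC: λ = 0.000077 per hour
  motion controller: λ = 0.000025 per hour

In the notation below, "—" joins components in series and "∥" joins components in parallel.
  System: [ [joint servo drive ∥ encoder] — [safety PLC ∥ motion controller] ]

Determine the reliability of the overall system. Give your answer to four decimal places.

0.9719

R(joint servo drive) = exp(−0.0000035 × 4000) = 0.986098
R(encoder) = exp(−0.000059 × 4000) = 0.789781
R(safety PLC) = exp(−0.000077 × 4000) = 0.734915
R(motion controller) = exp(−0.000025 × 4000) = 0.904837
Parallel (joint servo drive and encoder): 1 − (1 − 0.986098)(1 − 0.789781) = 0.997078
Parallel (safety PLC and motion controller): 1 − (1 − 0.734915)(1 − 0.904837) = 0.974774
Series ([0.997078] and [0.974774]): 0.997078 × 0.974774 = 0.9719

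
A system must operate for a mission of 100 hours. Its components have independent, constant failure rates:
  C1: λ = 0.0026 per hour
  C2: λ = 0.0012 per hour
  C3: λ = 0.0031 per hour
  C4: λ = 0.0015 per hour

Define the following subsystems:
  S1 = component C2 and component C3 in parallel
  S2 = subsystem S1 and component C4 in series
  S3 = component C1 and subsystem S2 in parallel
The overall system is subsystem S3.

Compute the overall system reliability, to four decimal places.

0.9622

R(C1) = exp(−0.0026 × 100) = 0.771052
R(C2) = exp(−0.0012 × 100) = 0.886920
R(C3) = exp(−0.0031 × 100) = 0.733447
R(C4) = exp(−0.0015 × 100) = 0.860708
Parallel (C2 and C3): 1 − (1 − 0.886920)(1 − 0.733447) = 0.969858
Series ([0.969858] and C4): 0.969858 × 0.860708 = 0.834765
Parallel (C1 and [0.834765]): 1 − (1 − 0.771052)(1 − 0.834765) = 0.9622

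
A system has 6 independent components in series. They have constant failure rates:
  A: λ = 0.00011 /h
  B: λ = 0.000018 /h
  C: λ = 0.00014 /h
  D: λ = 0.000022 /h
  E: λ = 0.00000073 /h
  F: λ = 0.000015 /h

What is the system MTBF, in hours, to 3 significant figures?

Series of exponential components: λ_sys = Σ λ_i
λ_sys = 0.00011 + 0.000018 + 0.00014 + 0.000022 + 0.00000073 + 0.000015 = 3.0573e-04 /h
MTBF = 1 / λ_sys = 3270 h

3270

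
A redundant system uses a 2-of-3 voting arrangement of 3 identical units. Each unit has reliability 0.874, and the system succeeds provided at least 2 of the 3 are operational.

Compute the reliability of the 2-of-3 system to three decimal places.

R = Σ_{i=2}^{3} C(3,i) p^i (1−p)^{3−i} with p = 0.874
C(3,2)·0.874^2·0.126^1 = 0.28875
C(3,3)·0.874^3·0.126^0 = 0.66763
Sum = 0.956

0.956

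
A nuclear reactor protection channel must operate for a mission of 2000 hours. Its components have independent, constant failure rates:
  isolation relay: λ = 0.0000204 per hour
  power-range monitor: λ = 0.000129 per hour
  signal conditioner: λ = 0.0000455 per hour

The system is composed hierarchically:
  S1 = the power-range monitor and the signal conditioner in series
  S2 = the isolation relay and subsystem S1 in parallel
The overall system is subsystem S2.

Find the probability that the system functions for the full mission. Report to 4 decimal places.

R(isolation relay) = exp(−0.0000204 × 2000) = 0.960021
R(power-range monitor) = exp(−0.000129 × 2000) = 0.772595
R(signal conditioner) = exp(−0.0000455 × 2000) = 0.913018
Series (power-range monitor and signal conditioner): 0.772595 × 0.913018 = 0.705393
Parallel (isolation relay and [0.705393]): 1 − (1 − 0.960021)(1 − 0.705393) = 0.9882

0.9882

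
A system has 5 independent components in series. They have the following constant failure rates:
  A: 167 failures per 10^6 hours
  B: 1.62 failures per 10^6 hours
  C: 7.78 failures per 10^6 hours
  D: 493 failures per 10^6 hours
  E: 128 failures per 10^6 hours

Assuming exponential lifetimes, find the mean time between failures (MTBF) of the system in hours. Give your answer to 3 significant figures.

Series of exponential components: λ_sys = Σ λ_i
λ_sys = 0.000167 + 0.00000162 + 0.00000778 + 0.000493 + 0.000128 = 7.9740e-04 /h
MTBF = 1 / λ_sys = 1250 h

1250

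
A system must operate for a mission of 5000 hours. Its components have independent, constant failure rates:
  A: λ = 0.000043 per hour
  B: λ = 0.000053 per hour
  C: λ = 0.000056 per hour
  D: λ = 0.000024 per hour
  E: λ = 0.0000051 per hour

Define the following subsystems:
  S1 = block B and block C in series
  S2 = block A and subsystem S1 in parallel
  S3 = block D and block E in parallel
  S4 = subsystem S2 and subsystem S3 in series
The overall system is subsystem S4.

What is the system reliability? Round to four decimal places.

R(A) = exp(−0.000043 × 5000) = 0.806541
R(B) = exp(−0.000053 × 5000) = 0.767206
R(C) = exp(−0.000056 × 5000) = 0.755784
R(D) = exp(−0.000024 × 5000) = 0.886920
R(E) = exp(−0.0000051 × 5000) = 0.974822
Series (B and C): 0.767206 × 0.755784 = 0.579842
Parallel (A and [0.579842]): 1 − (1 − 0.806541)(1 − 0.579842) = 0.918717
Parallel (D and E): 1 − (1 − 0.886920)(1 − 0.974822) = 0.997153
Series ([0.918717] and [0.997153]): 0.918717 × 0.997153 = 0.9161

0.9161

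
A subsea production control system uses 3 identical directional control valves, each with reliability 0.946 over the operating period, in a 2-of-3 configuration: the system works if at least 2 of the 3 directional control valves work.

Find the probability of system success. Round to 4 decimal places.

0.9916

R = Σ_{i=2}^{3} C(3,i) p^i (1−p)^{3−i} with p = 0.946
C(3,2)·0.946^2·0.054^1 = 0.144976
C(3,3)·0.946^3·0.054^0 = 0.846591
Sum = 0.9916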